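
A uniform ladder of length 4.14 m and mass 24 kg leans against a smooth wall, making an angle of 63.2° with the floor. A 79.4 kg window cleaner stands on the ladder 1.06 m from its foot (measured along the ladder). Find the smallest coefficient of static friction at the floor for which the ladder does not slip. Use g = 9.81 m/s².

μ_min ≈ 0.158

Choose the foot of the ladder as the axis so the floor normal and friction both act there and drop out.
Ladder weight 24×9.81 = 235.4 N acts at 2.07 m along the ladder; its horizontal arm is 2.07·cos63.2° = 0.9333 m → τ = 219.7 N·m clockwise.
Window cleaner: 79.4×9.81 = 778.9 N at 1.06 m → arm 0.4779 m → τ = 372.2 N·m clockwise.
Wall normal N acts horizontally at the top; its moment arm is the height L sinθ = 4.14·sin63.2° = 3.695 m, counterclockwise.
Setting net torque to zero: N × 3.695 = 591.9 → N = 160.2 N.
ΣFx = 0 ⇒ f = N_wall = 160.2 N. ΣFy = 0 ⇒ N_floor = 1014 N.
μ_min = f / N_floor = 160.2 / 1014 = 0.158.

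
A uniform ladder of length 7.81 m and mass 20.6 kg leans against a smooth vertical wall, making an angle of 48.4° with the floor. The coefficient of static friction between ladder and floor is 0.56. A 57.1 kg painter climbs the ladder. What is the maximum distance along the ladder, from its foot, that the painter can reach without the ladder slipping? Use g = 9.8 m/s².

d ≈ 5.29 m

Sum moments about the foot of the ladder (the floor normal and friction both act there and drop out).
Ladder weight 20.6×9.8 = 201.9 N acts at 3.905 m along the ladder; its horizontal arm is 3.905·cos48.4° = 2.593 m → τ = 523.5 N·m clockwise.
Painter weight 57.1×9.8 = 559.6 N at distance d → arm d·cos48.4° → τ = 559.6·d·0.6639 clockwise.
Wall normal N at the top has arm L sinθ = 5.84 m counterclockwise, so Στ = 0 gives N·5.84 = 523.5 + 371.5·d.
ΣFy = 0 ⇒ N_floor = 761.5 N, so the maximum friction is μ_s·N_floor = 0.56×761.5 = 426.4 N. ΣFx = 0 ⇒ N_wall = f, so at the slipping point N = 426.4 N.
Substituting: 426.4×5.84 = 523.5 + 371.5·d ⇒ d = (2490 − 523.5) / 371.5 = 5.29 m.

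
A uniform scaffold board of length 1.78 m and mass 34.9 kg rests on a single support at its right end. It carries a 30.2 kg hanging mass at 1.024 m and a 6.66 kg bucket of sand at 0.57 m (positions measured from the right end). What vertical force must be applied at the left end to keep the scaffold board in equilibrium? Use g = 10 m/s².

F ≈ 370 N

Sum moments about the right end (the unknown pivot reaction has zero arm there).
Beam weight: 34.9 × 10 = 349 N down at 0.89 m → arm 0.89 m, τ = 349 × 0.89 = 310.6 N·m counterclockwise.
Hanging mass: 30.2 × 10 = 302 N down at 1.024 m → arm 1.024 m, τ = 302 × 1.024 = 309.2 N·m counterclockwise.
Bucket of sand: 6.66 × 10 = 66.6 N down at 0.57 m → arm 0.57 m, τ = 66.6 × 0.57 = 37.96 N·m counterclockwise.
Net moment of the loads = 657.8 N·m counterclockwise.
The upward force F acts at the left end, arm 1.78 m, giving F × 1.78 clockwise.
For rotational equilibrium, F × 1.78 = 657.8, so F = 657.8 / 1.78 = 370 N.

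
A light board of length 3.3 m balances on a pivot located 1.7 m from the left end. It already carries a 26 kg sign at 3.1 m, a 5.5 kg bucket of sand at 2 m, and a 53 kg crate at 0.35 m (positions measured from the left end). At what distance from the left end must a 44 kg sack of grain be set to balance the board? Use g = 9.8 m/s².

x ≈ 2.46 m from the left end

Taking torques about the pivot (at 1.7 m from the left end):
Sign: 26 × 9.8 = 254.8 N down at 3.1 m → arm 1.4 m, τ = 254.8 × 1.4 = 356.7 N·m clockwise.
Bucket of sand: 5.5 × 9.8 = 53.9 N down at 2 m → arm 0.3 m, τ = 53.9 × 0.3 = 16.17 N·m clockwise.
Crate: 53 × 9.8 = 519.4 N down at 0.35 m → arm 1.35 m, τ = 519.4 × 1.35 = 701.2 N·m counterclockwise.
Net moment of existing loads = 328.3 N·m counterclockwise.
The sack of grain weighs 44 × 9.8 = 431.2 N and must supply an equal clockwise moment, so its lever arm about the pivot is 328.3 / 431.2 = 0.761 m.
That puts it at 1.7 + 0.761 = 2.46 m from the left end.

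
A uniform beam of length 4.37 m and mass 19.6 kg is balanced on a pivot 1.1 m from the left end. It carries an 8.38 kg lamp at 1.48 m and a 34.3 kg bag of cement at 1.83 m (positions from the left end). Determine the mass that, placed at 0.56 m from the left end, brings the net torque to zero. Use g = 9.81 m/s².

m ≈ 91.6 kg

Sum moments about the pivot (at 1.1 m from the left end) (the support reaction has zero arm there).
Beam weight: 19.6 × 9.81 = 192.3 N down at 2.185 m → arm 1.085 m, τ = 192.3 × 1.085 = 208.6 N·m clockwise.
Lamp: 8.38 × 9.81 = 82.21 N down at 1.48 m → arm 0.38 m, τ = 82.21 × 0.38 = 31.24 N·m clockwise.
Bag of cement: 34.3 × 9.81 = 336.5 N down at 1.83 m → arm 0.73 m, τ = 336.5 × 0.73 = 245.6 N·m clockwise.
Net moment of known loads = 485.4 N·m clockwise.
An unknown mass m at 0.56 m has arm 0.54 m; its moment is m·g·0.54 counterclockwise.
Setting net torque to zero: m × 9.81 × 0.54 = 485.4 → m = 485.4 / (9.81 × 0.54) = 91.6 kg.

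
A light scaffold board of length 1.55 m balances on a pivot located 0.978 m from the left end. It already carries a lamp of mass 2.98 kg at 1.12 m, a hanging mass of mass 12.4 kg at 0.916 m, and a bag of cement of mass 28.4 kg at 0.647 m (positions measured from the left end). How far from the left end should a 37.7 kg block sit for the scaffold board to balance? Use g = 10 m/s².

x ≈ 1.24 m from the left end

Take moments about the pivot (at 0.978 m from the left end).
Lamp: 2.98 × 10 = 29.8 N down at 1.12 m → arm 0.142 m, τ = 29.8 × 0.142 = 4.232 N·m clockwise.
Hanging mass: 12.4 × 10 = 124 N down at 0.916 m → arm 0.062 m, τ = 124 × 0.062 = 7.688 N·m counterclockwise.
Bag of cement: 28.4 × 10 = 284 N down at 0.647 m → arm 0.331 m, τ = 284 × 0.331 = 94 N·m counterclockwise.
Net moment of existing loads = 97.46 N·m counterclockwise.
The block weighs 37.7 × 10 = 377 N and must supply an equal clockwise moment, so its lever arm about the pivot is 97.46 / 377 = 0.259 m.
That puts it at 0.978 + 0.259 = 1.24 m from the left end.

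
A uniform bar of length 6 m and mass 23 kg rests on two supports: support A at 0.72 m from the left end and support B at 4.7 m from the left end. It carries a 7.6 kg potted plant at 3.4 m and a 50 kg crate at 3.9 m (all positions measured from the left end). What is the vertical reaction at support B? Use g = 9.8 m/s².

Taking torques about support A:
Beam weight: 23 × 9.8 = 225.4 N down at 3 m → arm 2.28 m, τ = 225.4 × 2.28 = 513.9 N·m clockwise.
Potted plant: 7.6 × 9.8 = 74.48 N down at 3.4 m → arm 2.68 m, τ = 74.48 × 2.68 = 199.6 N·m clockwise.
Crate: 50 × 9.8 = 490 N down at 3.9 m → arm 3.18 m, τ = 490 × 3.18 = 1558 N·m clockwise.
Net load moment about support A = 2272 N·m clockwise.
Reaction R at support B is upward at 4.7 m, arm 3.98 m → moment R × 3.98 counterclockwise.
For rotational equilibrium, R × 3.98 = 2272, so R = 571 N.

R_B ≈ 571 N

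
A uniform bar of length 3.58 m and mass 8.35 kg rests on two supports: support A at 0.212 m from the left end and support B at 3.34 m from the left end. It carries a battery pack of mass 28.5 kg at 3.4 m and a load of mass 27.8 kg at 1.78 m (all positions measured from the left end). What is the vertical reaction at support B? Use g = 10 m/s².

Sum moments about support A (its reaction then has zero moment arm).
Beam weight: 8.35 × 10 = 83.5 N down at 1.79 m → arm 1.578 m, τ = 83.5 × 1.578 = 131.8 N·m clockwise.
Battery pack: 28.5 × 10 = 285 N down at 3.4 m → arm 3.188 m, τ = 285 × 3.188 = 908.6 N·m clockwise.
Load: 27.8 × 10 = 278 N down at 1.78 m → arm 1.568 m, τ = 278 × 1.568 = 435.9 N·m clockwise.
Net load moment about support A = 1476 N·m clockwise.
Reaction R at support B is upward at 3.34 m, arm 3.128 m → moment R × 3.128 counterclockwise.
Balancing moments: R × 3.128 = 1476, giving R = 472 N.

R_B ≈ 472 N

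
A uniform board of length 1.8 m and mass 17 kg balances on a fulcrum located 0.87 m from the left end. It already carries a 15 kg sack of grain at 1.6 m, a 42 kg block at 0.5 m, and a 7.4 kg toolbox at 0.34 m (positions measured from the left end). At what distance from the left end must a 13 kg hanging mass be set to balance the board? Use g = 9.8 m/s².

Sum moments about the fulcrum (at 0.87 m from the left end) (the support reaction has zero arm there).
Beam weight: 17 × 9.8 = 166.6 N down at 0.9 m → arm 0.03 m, τ = 166.6 × 0.03 = 4.998 N·m clockwise.
Sack of grain: 15 × 9.8 = 147 N down at 1.6 m → arm 0.73 m, τ = 147 × 0.73 = 107.3 N·m clockwise.
Block: 42 × 9.8 = 411.6 N down at 0.5 m → arm 0.37 m, τ = 411.6 × 0.37 = 152.3 N·m counterclockwise.
Toolbox: 7.4 × 9.8 = 72.52 N down at 0.34 m → arm 0.53 m, τ = 72.52 × 0.53 = 38.44 N·m counterclockwise.
Net moment of existing loads = 78.44 N·m counterclockwise.
The hanging mass weighs 13 × 9.8 = 127.4 N and must supply an equal clockwise moment, so its lever arm about the fulcrum is 78.44 / 127.4 = 0.616 m.
That puts it at 0.87 + 0.616 = 1.49 m from the left end.

x ≈ 1.49 m from the left end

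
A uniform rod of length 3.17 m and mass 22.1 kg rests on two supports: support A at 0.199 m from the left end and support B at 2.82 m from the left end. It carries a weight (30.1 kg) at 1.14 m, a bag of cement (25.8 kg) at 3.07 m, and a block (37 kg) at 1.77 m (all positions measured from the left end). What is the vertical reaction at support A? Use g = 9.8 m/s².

R_A ≈ 412 N

Take moments about support B.
Beam weight: 22.1 × 9.8 = 216.6 N down at 1.585 m → arm 1.235 m, τ = 216.6 × 1.235 = 267.5 N·m counterclockwise.
Weight: 30.1 × 9.8 = 295 N down at 1.14 m → arm 1.68 m, τ = 295 × 1.68 = 495.6 N·m counterclockwise.
Bag of cement: 25.8 × 9.8 = 252.8 N down at 3.07 m → arm 0.25 m, τ = 252.8 × 0.25 = 63.2 N·m clockwise.
Block: 37 × 9.8 = 362.6 N down at 1.77 m → arm 1.05 m, τ = 362.6 × 1.05 = 380.7 N·m counterclockwise.
Net load moment about support B = 1081 N·m counterclockwise.
Reaction R at support A is upward at 0.199 m, arm 2.621 m → moment R × 2.621 clockwise.
Setting net torque to zero: R × 2.621 = 1081 → R = 412 N.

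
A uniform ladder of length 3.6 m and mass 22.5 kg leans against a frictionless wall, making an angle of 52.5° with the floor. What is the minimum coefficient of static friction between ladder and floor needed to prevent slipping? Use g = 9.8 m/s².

μ_min ≈ 0.384

Choose the foot of the ladder as the axis so the floor normal and friction both act there and drop out.
Ladder weight 22.5×9.8 = 220.5 N acts at 1.8 m along the ladder; its horizontal arm is 1.8·cos52.5° = 1.096 m → τ = 241.7 N·m clockwise.
Wall normal N acts horizontally at the top; its moment arm is the height L sinθ = 3.6·sin52.5° = 2.856 m, counterclockwise.
Setting net torque to zero: N × 2.856 = 241.7 → N = 84.63 N.
ΣFx = 0 ⇒ f = N_wall = 84.63 N. ΣFy = 0 ⇒ N_floor = 220.5 N.
μ_min = f / N_floor = 84.63 / 220.5 = 0.384.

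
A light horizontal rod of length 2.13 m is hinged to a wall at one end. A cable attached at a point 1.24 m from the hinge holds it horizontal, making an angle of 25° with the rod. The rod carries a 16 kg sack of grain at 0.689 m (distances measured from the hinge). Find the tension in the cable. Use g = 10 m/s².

Sum moments about the hinge (the unknown hinge reaction has zero arm there).
Sack of grain: 16 × 10 = 160 N down at 0.689 m → arm 0.689 m, τ = 160 × 0.689 = 110.2 N·m clockwise.
Total clockwise load moment = 110.2 N·m.
The cable tension T acts at 1.24 m; only its component perpendicular to the rod, T sinθ, produces torque. sin 25° = 0.4226.
For rotational equilibrium, T × 1.24 × 0.4226 = 110.2, so T = 110.2 / 0.524 = 210 N.

T ≈ 210 N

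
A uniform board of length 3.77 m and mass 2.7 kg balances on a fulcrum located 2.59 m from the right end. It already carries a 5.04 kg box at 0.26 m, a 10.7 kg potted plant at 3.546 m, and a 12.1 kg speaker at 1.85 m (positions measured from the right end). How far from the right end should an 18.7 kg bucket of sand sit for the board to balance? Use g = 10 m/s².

Choose the fulcrum (at 2.59 m from the right end) as the axis so the support reaction has zero arm there.
Beam weight: 2.7 × 10 = 27 N down at 1.885 m → arm 0.705 m, τ = 27 × 0.705 = 19.04 N·m clockwise.
Box: 5.04 × 10 = 50.4 N down at 0.26 m → arm 2.33 m, τ = 50.4 × 2.33 = 117.4 N·m clockwise.
Potted plant: 10.7 × 10 = 107 N down at 3.546 m → arm 0.956 m, τ = 107 × 0.956 = 102.3 N·m counterclockwise.
Speaker: 12.1 × 10 = 121 N down at 1.85 m → arm 0.74 m, τ = 121 × 0.74 = 89.54 N·m clockwise.
Net moment of existing loads = 123.7 N·m clockwise.
The bucket of sand weighs 18.7 × 10 = 187 N and must supply an equal counterclockwise moment, so its lever arm about the fulcrum is 123.7 / 187 = 0.661 m.
That puts it at 2.59 + 0.661 = 3.25 m from the right end.

x ≈ 3.25 m from the right end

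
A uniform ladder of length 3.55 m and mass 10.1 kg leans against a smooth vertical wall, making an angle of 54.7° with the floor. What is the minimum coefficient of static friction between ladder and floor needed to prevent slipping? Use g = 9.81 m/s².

μ_min ≈ 0.354

About the foot of the ladder:
Ladder weight 10.1×9.81 = 99.08 N acts at 1.775 m along the ladder; its horizontal arm is 1.775·cos54.7° = 1.026 m → τ = 101.7 N·m clockwise.
Wall normal N acts horizontally at the top; its moment arm is the height L sinθ = 3.55·sin54.7° = 2.897 m, counterclockwise.
Balancing moments: N × 2.897 = 101.7, giving N = 35.11 N.
ΣFx = 0 ⇒ f = N_wall = 35.11 N. ΣFy = 0 ⇒ N_floor = 99.08 N.
μ_min = f / N_floor = 35.11 / 99.08 = 0.354.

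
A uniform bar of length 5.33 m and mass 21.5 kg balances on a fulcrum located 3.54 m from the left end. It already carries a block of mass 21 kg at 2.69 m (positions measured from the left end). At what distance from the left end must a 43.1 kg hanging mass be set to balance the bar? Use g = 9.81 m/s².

About the fulcrum (at 3.54 m from the left end):
Beam weight: 21.5 × 9.81 = 210.9 N down at 2.665 m → arm 0.875 m, τ = 210.9 × 0.875 = 184.5 N·m counterclockwise.
Block: 21 × 9.81 = 206 N down at 2.69 m → arm 0.85 m, τ = 206 × 0.85 = 175.1 N·m counterclockwise.
Net moment of existing loads = 359.6 N·m counterclockwise.
The hanging mass weighs 43.1 × 9.81 = 422.8 N and must supply an equal clockwise moment, so its lever arm about the fulcrum is 359.6 / 422.8 = 0.851 m.
That puts it at 3.54 + 0.851 = 4.39 m from the left end.

x ≈ 4.39 m from the left end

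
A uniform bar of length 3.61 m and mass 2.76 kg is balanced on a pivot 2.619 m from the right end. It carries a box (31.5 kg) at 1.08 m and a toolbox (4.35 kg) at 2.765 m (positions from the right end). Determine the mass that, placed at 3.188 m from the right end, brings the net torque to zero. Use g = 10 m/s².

m ≈ 88 kg

Sum moments about the pivot (at 2.619 m from the right end) (the support reaction has zero arm there).
Beam weight: 2.76 × 10 = 27.6 N down at 1.805 m → arm 0.814 m, τ = 27.6 × 0.814 = 22.47 N·m clockwise.
Box: 31.5 × 10 = 315 N down at 1.08 m → arm 1.539 m, τ = 315 × 1.539 = 484.8 N·m clockwise.
Toolbox: 4.35 × 10 = 43.5 N down at 2.765 m → arm 0.146 m, τ = 43.5 × 0.146 = 6.351 N·m counterclockwise.
Net moment of known loads = 500.9 N·m clockwise.
An unknown mass m at 3.188 m has arm 0.569 m; its moment is m·g·0.569 counterclockwise.
Setting net torque to zero: m × 10 × 0.569 = 500.9 → m = 500.9 / (10 × 0.569) = 88 kg.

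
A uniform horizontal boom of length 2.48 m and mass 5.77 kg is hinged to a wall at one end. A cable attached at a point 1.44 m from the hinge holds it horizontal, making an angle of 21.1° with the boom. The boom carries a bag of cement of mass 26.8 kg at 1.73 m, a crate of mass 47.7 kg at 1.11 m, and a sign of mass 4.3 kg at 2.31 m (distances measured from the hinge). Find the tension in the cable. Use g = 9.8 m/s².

T ≈ 2200 N

About the hinge:
Beam weight: 5.77 × 9.8 = 56.55 N down at 1.24 m → arm 1.24 m, τ = 56.55 × 1.24 = 70.12 N·m clockwise.
Bag of cement: 26.8 × 9.8 = 262.6 N down at 1.73 m → arm 1.73 m, τ = 262.6 × 1.73 = 454.3 N·m clockwise.
Crate: 47.7 × 9.8 = 467.5 N down at 1.11 m → arm 1.11 m, τ = 467.5 × 1.11 = 518.9 N·m clockwise.
Sign: 4.3 × 9.8 = 42.14 N down at 2.31 m → arm 2.31 m, τ = 42.14 × 2.31 = 97.34 N·m clockwise.
Total clockwise load moment = 1141 N·m.
The cable tension T acts at 1.44 m; only its component perpendicular to the boom, T sinθ, produces torque. sin 21.1° = 0.36.
For rotational equilibrium, T × 1.44 × 0.36 = 1141, so T = 1141 / 0.5184 = 2200 N.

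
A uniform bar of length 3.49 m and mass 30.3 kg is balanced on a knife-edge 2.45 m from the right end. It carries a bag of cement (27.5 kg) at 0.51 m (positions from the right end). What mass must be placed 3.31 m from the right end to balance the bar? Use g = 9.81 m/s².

m ≈ 86.9 kg

Taking torques about the knife-edge (at 2.45 m from the right end):
Beam weight: 30.3 × 9.81 = 297.2 N down at 1.745 m → arm 0.705 m, τ = 297.2 × 0.705 = 209.5 N·m clockwise.
Bag of cement: 27.5 × 9.81 = 269.8 N down at 0.51 m → arm 1.94 m, τ = 269.8 × 1.94 = 523.4 N·m clockwise.
Net moment of known loads = 732.9 N·m clockwise.
An unknown mass m at 3.31 m has arm 0.86 m; its moment is m·g·0.86 counterclockwise.
For rotational equilibrium, m × 9.81 × 0.86 = 732.9, so m = 732.9 / (9.81 × 0.86) = 86.9 kg.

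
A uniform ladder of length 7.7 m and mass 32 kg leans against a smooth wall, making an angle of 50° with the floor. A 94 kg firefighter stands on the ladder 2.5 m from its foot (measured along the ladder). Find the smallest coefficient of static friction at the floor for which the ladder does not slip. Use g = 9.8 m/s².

μ_min ≈ 0.31

Choose the foot of the ladder as the axis so the floor normal and friction both act there and drop out.
Ladder weight 32×9.8 = 313.6 N acts at 3.85 m along the ladder; its horizontal arm is 3.85·cos50° = 2.475 m → τ = 776.2 N·m clockwise.
Firefighter: 94×9.8 = 921.2 N at 2.5 m → arm 1.607 m → τ = 1480 N·m clockwise.
Wall normal N acts horizontally at the top; its moment arm is the height L sinθ = 7.7·sin50° = 5.899 m, counterclockwise.
For rotational equilibrium, N × 5.899 = 2256, so N = 382.4 N.
ΣFx = 0 ⇒ f = N_wall = 382.4 N. ΣFy = 0 ⇒ N_floor = 1235 N.
μ_min = f / N_floor = 382.4 / 1235 = 0.31.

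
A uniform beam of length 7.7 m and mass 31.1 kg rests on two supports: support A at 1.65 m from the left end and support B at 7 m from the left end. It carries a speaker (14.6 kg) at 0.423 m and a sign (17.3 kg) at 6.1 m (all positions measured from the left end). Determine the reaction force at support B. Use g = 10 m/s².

R_B ≈ 238 N

Sum moments about support A (its reaction then has zero moment arm).
Beam weight: 31.1 × 10 = 311 N down at 3.85 m → arm 2.2 m, τ = 311 × 2.2 = 684.2 N·m clockwise.
Speaker: 14.6 × 10 = 146 N down at 0.423 m → arm 1.227 m, τ = 146 × 1.227 = 179.1 N·m counterclockwise.
Sign: 17.3 × 10 = 173 N down at 6.1 m → arm 4.45 m, τ = 173 × 4.45 = 769.9 N·m clockwise.
Net load moment about support A = 1275 N·m clockwise.
Reaction R at support B is upward at 7 m, arm 5.35 m → moment R × 5.35 counterclockwise.
For rotational equilibrium, R × 5.35 = 1275, so R = 238 N.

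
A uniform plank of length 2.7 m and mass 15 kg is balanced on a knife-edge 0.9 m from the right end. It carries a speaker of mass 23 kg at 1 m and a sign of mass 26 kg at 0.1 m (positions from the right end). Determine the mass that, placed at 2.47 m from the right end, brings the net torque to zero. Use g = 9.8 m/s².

Choose the knife-edge (at 0.9 m from the right end) as the axis so the support reaction has zero arm there.
Beam weight: 15 × 9.8 = 147 N down at 1.35 m → arm 0.45 m, τ = 147 × 0.45 = 66.15 N·m counterclockwise.
Speaker: 23 × 9.8 = 225.4 N down at 1 m → arm 0.1 m, τ = 225.4 × 0.1 = 22.54 N·m counterclockwise.
Sign: 26 × 9.8 = 254.8 N down at 0.1 m → arm 0.8 m, τ = 254.8 × 0.8 = 203.8 N·m clockwise.
Net moment of known loads = 115.1 N·m clockwise.
An unknown mass m at 2.47 m has arm 1.57 m; its moment is m·g·1.57 counterclockwise.
For rotational equilibrium, m × 9.8 × 1.57 = 115.1, so m = 115.1 / (9.8 × 1.57) = 7.48 kg.

m ≈ 7.48 kg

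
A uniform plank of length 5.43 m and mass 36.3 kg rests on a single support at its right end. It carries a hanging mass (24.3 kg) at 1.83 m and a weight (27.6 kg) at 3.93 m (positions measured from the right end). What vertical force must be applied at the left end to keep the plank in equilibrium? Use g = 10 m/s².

F ≈ 463 N

About the right end:
Beam weight: 36.3 × 10 = 363 N down at 2.715 m → arm 2.715 m, τ = 363 × 2.715 = 985.5 N·m counterclockwise.
Hanging mass: 24.3 × 10 = 243 N down at 1.83 m → arm 1.83 m, τ = 243 × 1.83 = 444.7 N·m counterclockwise.
Weight: 27.6 × 10 = 276 N down at 3.93 m → arm 3.93 m, τ = 276 × 3.93 = 1085 N·m counterclockwise.
Net moment of the loads = 2515 N·m counterclockwise.
The upward force F acts at the left end, arm 5.43 m, giving F × 5.43 clockwise.
Setting net torque to zero: F × 5.43 = 2515 → F = 2515 / 5.43 = 463 N.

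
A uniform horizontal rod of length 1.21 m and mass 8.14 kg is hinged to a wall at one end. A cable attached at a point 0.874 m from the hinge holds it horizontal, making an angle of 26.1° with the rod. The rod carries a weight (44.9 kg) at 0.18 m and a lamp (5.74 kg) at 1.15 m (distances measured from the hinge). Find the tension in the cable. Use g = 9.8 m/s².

Taking torques about the hinge:
Beam weight: 8.14 × 9.8 = 79.77 N down at 0.605 m → arm 0.605 m, τ = 79.77 × 0.605 = 48.26 N·m clockwise.
Weight: 44.9 × 9.8 = 440 N down at 0.18 m → arm 0.18 m, τ = 440 × 0.18 = 79.2 N·m clockwise.
Lamp: 5.74 × 9.8 = 56.25 N down at 1.15 m → arm 1.15 m, τ = 56.25 × 1.15 = 64.69 N·m clockwise.
Total clockwise load moment = 192.2 N·m.
The cable tension T acts at 0.874 m; only its component perpendicular to the rod, T sinθ, produces torque. sin 26.1° = 0.4399.
Setting net torque to zero: T × 0.874 × 0.4399 = 192.2 → T = 192.2 / 0.3845 = 500 N.

T ≈ 500 N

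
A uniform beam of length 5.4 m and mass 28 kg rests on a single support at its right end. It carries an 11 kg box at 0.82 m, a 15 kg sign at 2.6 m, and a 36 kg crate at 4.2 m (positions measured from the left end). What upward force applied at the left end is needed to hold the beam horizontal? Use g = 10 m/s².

Take moments about the right end.
Beam weight: 28 × 10 = 280 N down at 2.7 m → arm 2.7 m, τ = 280 × 2.7 = 756 N·m counterclockwise.
Box: 11 × 10 = 110 N down at 0.82 m → arm 4.58 m, τ = 110 × 4.58 = 503.8 N·m counterclockwise.
Sign: 15 × 10 = 150 N down at 2.6 m → arm 2.8 m, τ = 150 × 2.8 = 420 N·m counterclockwise.
Crate: 36 × 10 = 360 N down at 4.2 m → arm 1.2 m, τ = 360 × 1.2 = 432 N·m counterclockwise.
Net moment of the loads = 2112 N·m counterclockwise.
The upward force F acts at the left end, arm 5.4 m, giving F × 5.4 clockwise.
Balancing moments: F × 5.4 = 2112, giving F = 2112 / 5.4 = 391 N.

F ≈ 391 N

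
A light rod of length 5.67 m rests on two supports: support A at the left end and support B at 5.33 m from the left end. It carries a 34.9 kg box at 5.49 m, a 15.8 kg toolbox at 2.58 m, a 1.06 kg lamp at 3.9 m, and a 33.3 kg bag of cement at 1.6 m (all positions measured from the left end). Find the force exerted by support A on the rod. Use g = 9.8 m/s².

R_A ≈ 301 N

Taking torques about support B:
Box: 34.9 × 9.8 = 342 N down at 5.49 m → arm 0.16 m, τ = 342 × 0.16 = 54.72 N·m clockwise.
Toolbox: 15.8 × 9.8 = 154.8 N down at 2.58 m → arm 2.75 m, τ = 154.8 × 2.75 = 425.7 N·m counterclockwise.
Lamp: 1.06 × 9.8 = 10.39 N down at 3.9 m → arm 1.43 m, τ = 10.39 × 1.43 = 14.86 N·m counterclockwise.
Bag of cement: 33.3 × 9.8 = 326.3 N down at 1.6 m → arm 3.73 m, τ = 326.3 × 3.73 = 1217 N·m counterclockwise.
Net load moment about support B = 1603 N·m counterclockwise.
Reaction R at support A is upward at 0 m, arm 5.33 m → moment R × 5.33 clockwise.
Balancing moments: R × 5.33 = 1603, giving R = 301 N.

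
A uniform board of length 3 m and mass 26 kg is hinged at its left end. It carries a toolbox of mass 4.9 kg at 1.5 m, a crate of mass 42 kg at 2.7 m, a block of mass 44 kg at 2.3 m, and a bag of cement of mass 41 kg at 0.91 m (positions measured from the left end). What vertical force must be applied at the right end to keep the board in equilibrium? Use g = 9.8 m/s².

Choose the left end as the axis so the unknown pivot reaction has zero arm there.
Beam weight: 26 × 9.8 = 254.8 N down at 1.5 m → arm 1.5 m, τ = 254.8 × 1.5 = 382.2 N·m clockwise.
Toolbox: 4.9 × 9.8 = 48.02 N down at 1.5 m → arm 1.5 m, τ = 48.02 × 1.5 = 72.03 N·m clockwise.
Crate: 42 × 9.8 = 411.6 N down at 2.7 m → arm 2.7 m, τ = 411.6 × 2.7 = 1111 N·m clockwise.
Block: 44 × 9.8 = 431.2 N down at 2.3 m → arm 2.3 m, τ = 431.2 × 2.3 = 991.8 N·m clockwise.
Bag of cement: 41 × 9.8 = 401.8 N down at 0.91 m → arm 0.91 m, τ = 401.8 × 0.91 = 365.6 N·m clockwise.
Net moment of the loads = 2923 N·m clockwise.
The upward force F acts at the right end, arm 3 m, giving F × 3 counterclockwise.
Setting net torque to zero: F × 3 = 2923 → F = 2923 / 3 = 974 N.

F ≈ 974 N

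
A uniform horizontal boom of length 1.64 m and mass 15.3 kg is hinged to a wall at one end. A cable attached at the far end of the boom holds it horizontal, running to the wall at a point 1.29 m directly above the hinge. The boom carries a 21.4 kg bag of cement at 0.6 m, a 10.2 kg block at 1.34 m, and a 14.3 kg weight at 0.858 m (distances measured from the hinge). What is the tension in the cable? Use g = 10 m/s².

T ≈ 506 N

Take moments about the hinge.
Beam weight: 15.3 × 10 = 153 N down at 0.82 m → arm 0.82 m, τ = 153 × 0.82 = 125.5 N·m clockwise.
Bag of cement: 21.4 × 10 = 214 N down at 0.6 m → arm 0.6 m, τ = 214 × 0.6 = 128.4 N·m clockwise.
Block: 10.2 × 10 = 102 N down at 1.34 m → arm 1.34 m, τ = 102 × 1.34 = 136.7 N·m clockwise.
Weight: 14.3 × 10 = 143 N down at 0.858 m → arm 0.858 m, τ = 143 × 0.858 = 122.7 N·m clockwise.
Total clockwise load moment = 513.3 N·m.
The cable tension T acts at 1.64 m; only its component perpendicular to the boom, T sinθ, produces torque. sinθ = h/√(h²+d²) = 1.29/√(1.29²+1.64²) = 0.6182.
For rotational equilibrium, T × 1.64 × 0.6182 = 513.3, so T = 513.3 / 1.014 = 506 N.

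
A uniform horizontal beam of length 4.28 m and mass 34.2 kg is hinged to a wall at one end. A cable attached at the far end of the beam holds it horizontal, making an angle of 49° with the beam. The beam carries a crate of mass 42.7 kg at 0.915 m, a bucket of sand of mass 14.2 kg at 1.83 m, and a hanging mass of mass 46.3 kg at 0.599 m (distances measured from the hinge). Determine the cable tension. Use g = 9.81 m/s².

T ≈ 504 N

Choose the hinge as the axis so the unknown hinge reaction has zero arm there.
Beam weight: 34.2 × 9.81 = 335.5 N down at 2.14 m → arm 2.14 m, τ = 335.5 × 2.14 = 718 N·m clockwise.
Crate: 42.7 × 9.81 = 418.9 N down at 0.915 m → arm 0.915 m, τ = 418.9 × 0.915 = 383.3 N·m clockwise.
Bucket of sand: 14.2 × 9.81 = 139.3 N down at 1.83 m → arm 1.83 m, τ = 139.3 × 1.83 = 254.9 N·m clockwise.
Hanging mass: 46.3 × 9.81 = 454.2 N down at 0.599 m → arm 0.599 m, τ = 454.2 × 0.599 = 272.1 N·m clockwise.
Total clockwise load moment = 1628 N·m.
The cable tension T acts at 4.28 m; only its component perpendicular to the beam, T sinθ, produces torque. sin 49° = 0.7547.
Στ = 0 ⇒ T × 4.28 × 0.7547 = 1628 ⇒ T = 1628 / 3.23 = 504 N.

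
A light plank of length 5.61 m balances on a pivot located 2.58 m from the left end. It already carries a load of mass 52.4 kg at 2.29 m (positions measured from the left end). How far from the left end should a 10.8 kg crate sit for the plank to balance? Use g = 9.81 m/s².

x ≈ 3.99 m from the left end

Taking torques about the pivot (at 2.58 m from the left end):
Load: 52.4 × 9.81 = 514 N down at 2.29 m → arm 0.29 m, τ = 514 × 0.29 = 149.1 N·m counterclockwise.
Net moment of existing loads = 149.1 N·m counterclockwise.
The crate weighs 10.8 × 9.81 = 105.9 N and must supply an equal clockwise moment, so its lever arm about the pivot is 149.1 / 105.9 = 1.41 m.
That puts it at 2.58 + 1.41 = 3.99 m from the left end.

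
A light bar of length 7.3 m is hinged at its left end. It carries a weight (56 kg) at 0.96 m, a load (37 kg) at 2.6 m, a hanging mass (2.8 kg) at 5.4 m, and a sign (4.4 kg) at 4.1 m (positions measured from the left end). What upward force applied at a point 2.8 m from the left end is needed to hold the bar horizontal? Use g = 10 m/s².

F ≈ 654 N

Choose the left end as the axis so the unknown pivot reaction has zero arm there.
Weight: 56 × 10 = 560 N down at 0.96 m → arm 0.96 m, τ = 560 × 0.96 = 537.6 N·m clockwise.
Load: 37 × 10 = 370 N down at 2.6 m → arm 2.6 m, τ = 370 × 2.6 = 962 N·m clockwise.
Hanging mass: 2.8 × 10 = 28 N down at 5.4 m → arm 5.4 m, τ = 28 × 5.4 = 151.2 N·m clockwise.
Sign: 4.4 × 10 = 44 N down at 4.1 m → arm 4.1 m, τ = 44 × 4.1 = 180.4 N·m clockwise.
Net moment of the loads = 1831 N·m clockwise.
The upward force F acts at a point 2.8 m from the left end, arm 2.8 m, giving F × 2.8 counterclockwise.
Setting net torque to zero: F × 2.8 = 1831 → F = 1831 / 2.8 = 654 N.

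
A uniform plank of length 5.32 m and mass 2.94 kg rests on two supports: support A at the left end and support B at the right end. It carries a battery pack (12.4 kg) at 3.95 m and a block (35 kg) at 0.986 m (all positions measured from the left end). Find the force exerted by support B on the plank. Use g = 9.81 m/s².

Choose support A as the axis so its reaction then has zero moment arm.
Beam weight: 2.94 × 9.81 = 28.84 N down at 2.66 m → arm 2.66 m, τ = 28.84 × 2.66 = 76.71 N·m clockwise.
Battery pack: 12.4 × 9.81 = 121.6 N down at 3.95 m → arm 3.95 m, τ = 121.6 × 3.95 = 480.3 N·m clockwise.
Block: 35 × 9.81 = 343.4 N down at 0.986 m → arm 0.986 m, τ = 343.4 × 0.986 = 338.6 N·m clockwise.
Net load moment about support A = 895.6 N·m clockwise.
Reaction R at support B is upward at 5.32 m, arm 5.32 m → moment R × 5.32 counterclockwise.
Setting net torque to zero: R × 5.32 = 895.6 → R = 168 N.

R_B ≈ 168 N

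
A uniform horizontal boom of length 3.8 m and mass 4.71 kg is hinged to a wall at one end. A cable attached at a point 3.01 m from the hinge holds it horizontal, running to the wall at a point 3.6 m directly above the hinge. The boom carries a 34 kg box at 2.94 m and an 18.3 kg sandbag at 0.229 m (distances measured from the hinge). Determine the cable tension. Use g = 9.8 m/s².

Choose the hinge as the axis so the unknown hinge reaction has zero arm there.
Beam weight: 4.71 × 9.8 = 46.16 N down at 1.9 m → arm 1.9 m, τ = 46.16 × 1.9 = 87.7 N·m clockwise.
Box: 34 × 9.8 = 333.2 N down at 2.94 m → arm 2.94 m, τ = 333.2 × 2.94 = 979.6 N·m clockwise.
Sandbag: 18.3 × 9.8 = 179.3 N down at 0.229 m → arm 0.229 m, τ = 179.3 × 0.229 = 41.06 N·m clockwise.
Total clockwise load moment = 1108 N·m.
The cable tension T acts at 3.01 m; only its component perpendicular to the boom, T sinθ, produces torque. sinθ = h/√(h²+d²) = 3.6/√(3.6²+3.01²) = 0.7672.
Setting net torque to zero: T × 3.01 × 0.7672 = 1108 → T = 1108 / 2.309 = 480 N.

T ≈ 480 N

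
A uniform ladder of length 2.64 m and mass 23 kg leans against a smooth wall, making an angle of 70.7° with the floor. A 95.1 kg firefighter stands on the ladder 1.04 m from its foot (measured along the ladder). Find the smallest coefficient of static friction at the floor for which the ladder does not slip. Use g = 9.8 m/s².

μ_min ≈ 0.145

Choose the foot of the ladder as the axis so the floor normal and friction both act there and drop out.
Ladder weight 23×9.8 = 225.4 N acts at 1.32 m along the ladder; its horizontal arm is 1.32·cos70.7° = 0.4363 m → τ = 98.34 N·m clockwise.
Firefighter: 95.1×9.8 = 932 N at 1.04 m → arm 0.3437 m → τ = 320.3 N·m clockwise.
Wall normal N acts horizontally at the top; its moment arm is the height L sinθ = 2.64·sin70.7° = 2.492 m, counterclockwise.
Setting net torque to zero: N × 2.492 = 418.6 → N = 168 N.
ΣFx = 0 ⇒ f = N_wall = 168 N. ΣFy = 0 ⇒ N_floor = 1157 N.
μ_min = f / N_floor = 168 / 1157 = 0.145.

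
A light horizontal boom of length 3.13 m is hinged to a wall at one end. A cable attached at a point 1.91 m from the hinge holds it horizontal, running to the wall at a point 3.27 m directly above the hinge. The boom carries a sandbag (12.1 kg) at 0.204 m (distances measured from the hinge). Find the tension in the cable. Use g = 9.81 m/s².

Taking torques about the hinge:
Sandbag: 12.1 × 9.81 = 118.7 N down at 0.204 m → arm 0.204 m, τ = 118.7 × 0.204 = 24.21 N·m clockwise.
Total clockwise load moment = 24.21 N·m.
The cable tension T acts at 1.91 m; only its component perpendicular to the boom, T sinθ, produces torque. sinθ = h/√(h²+d²) = 3.27/√(3.27²+1.91²) = 0.8635.
For rotational equilibrium, T × 1.91 × 0.8635 = 24.21, so T = 24.21 / 1.649 = 14.7 N.

T ≈ 14.7 N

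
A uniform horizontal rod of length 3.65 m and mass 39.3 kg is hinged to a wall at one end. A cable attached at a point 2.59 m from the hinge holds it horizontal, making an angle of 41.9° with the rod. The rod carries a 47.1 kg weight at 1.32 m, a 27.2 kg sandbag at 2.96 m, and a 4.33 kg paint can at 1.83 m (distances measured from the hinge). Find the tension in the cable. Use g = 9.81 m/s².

Choose the hinge as the axis so the unknown hinge reaction has zero arm there.
Beam weight: 39.3 × 9.81 = 385.5 N down at 1.825 m → arm 1.825 m, τ = 385.5 × 1.825 = 703.5 N·m clockwise.
Weight: 47.1 × 9.81 = 462.1 N down at 1.32 m → arm 1.32 m, τ = 462.1 × 1.32 = 610 N·m clockwise.
Sandbag: 27.2 × 9.81 = 266.8 N down at 2.96 m → arm 2.96 m, τ = 266.8 × 2.96 = 789.7 N·m clockwise.
Paint can: 4.33 × 9.81 = 42.48 N down at 1.83 m → arm 1.83 m, τ = 42.48 × 1.83 = 77.74 N·m clockwise.
Total clockwise load moment = 2181 N·m.
The cable tension T acts at 2.59 m; only its component perpendicular to the rod, T sinθ, produces torque. sin 41.9° = 0.6678.
Balancing moments: T × 2.59 × 0.6678 = 2181, giving T = 2181 / 1.73 = 1260 N.

T ≈ 1260 N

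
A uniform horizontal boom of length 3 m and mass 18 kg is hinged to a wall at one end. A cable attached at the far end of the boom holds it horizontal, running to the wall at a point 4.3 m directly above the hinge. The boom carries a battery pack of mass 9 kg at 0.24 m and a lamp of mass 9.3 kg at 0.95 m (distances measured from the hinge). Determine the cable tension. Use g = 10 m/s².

Take moments about the hinge.
Beam weight: 18 × 10 = 180 N down at 1.5 m → arm 1.5 m, τ = 180 × 1.5 = 270 N·m clockwise.
Battery pack: 9 × 10 = 90 N down at 0.24 m → arm 0.24 m, τ = 90 × 0.24 = 21.6 N·m clockwise.
Lamp: 9.3 × 10 = 93 N down at 0.95 m → arm 0.95 m, τ = 93 × 0.95 = 88.35 N·m clockwise.
Total clockwise load moment = 380 N·m.
The cable tension T acts at 3 m; only its component perpendicular to the boom, T sinθ, produces torque. sinθ = h/√(h²+d²) = 4.3/√(4.3²+3²) = 0.8201.
For rotational equilibrium, T × 3 × 0.8201 = 380, so T = 380 / 2.46 = 154 N.

T ≈ 154 N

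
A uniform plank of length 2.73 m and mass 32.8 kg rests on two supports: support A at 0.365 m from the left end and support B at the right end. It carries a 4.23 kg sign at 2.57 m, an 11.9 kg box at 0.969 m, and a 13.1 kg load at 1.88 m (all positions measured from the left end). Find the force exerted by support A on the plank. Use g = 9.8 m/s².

Take moments about support B.
Beam weight: 32.8 × 9.8 = 321.4 N down at 1.365 m → arm 1.365 m, τ = 321.4 × 1.365 = 438.7 N·m counterclockwise.
Sign: 4.23 × 9.8 = 41.45 N down at 2.57 m → arm 0.16 m, τ = 41.45 × 0.16 = 6.632 N·m counterclockwise.
Box: 11.9 × 9.8 = 116.6 N down at 0.969 m → arm 1.761 m, τ = 116.6 × 1.761 = 205.3 N·m counterclockwise.
Load: 13.1 × 9.8 = 128.4 N down at 1.88 m → arm 0.85 m, τ = 128.4 × 0.85 = 109.1 N·m counterclockwise.
Net load moment about support B = 759.7 N·m counterclockwise.
Reaction R at support A is upward at 0.365 m, arm 2.365 m → moment R × 2.365 clockwise.
Setting net torque to zero: R × 2.365 = 759.7 → R = 321 N.

R_A ≈ 321 N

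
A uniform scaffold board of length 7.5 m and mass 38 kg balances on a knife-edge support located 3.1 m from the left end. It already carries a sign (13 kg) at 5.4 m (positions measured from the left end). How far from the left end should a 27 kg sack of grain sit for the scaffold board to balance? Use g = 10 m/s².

x ≈ 1.08 m from the left end

About the knife-edge support (at 3.1 m from the left end):
Beam weight: 38 × 10 = 380 N down at 3.75 m → arm 0.65 m, τ = 380 × 0.65 = 247 N·m clockwise.
Sign: 13 × 10 = 130 N down at 5.4 m → arm 2.3 m, τ = 130 × 2.3 = 299 N·m clockwise.
Net moment of existing loads = 546 N·m clockwise.
The sack of grain weighs 27 × 10 = 270 N and must supply an equal counterclockwise moment, so its lever arm about the knife-edge support is 546 / 270 = 2.02 m.
That puts it at 3.1 − 2.02 = 1.08 m from the left end.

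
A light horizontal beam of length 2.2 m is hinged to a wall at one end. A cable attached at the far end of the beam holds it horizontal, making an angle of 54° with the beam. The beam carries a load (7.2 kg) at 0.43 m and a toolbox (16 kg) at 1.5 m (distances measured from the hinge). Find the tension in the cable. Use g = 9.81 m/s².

T ≈ 149 N

Take moments about the hinge.
Load: 7.2 × 9.81 = 70.63 N down at 0.43 m → arm 0.43 m, τ = 70.63 × 0.43 = 30.37 N·m clockwise.
Toolbox: 16 × 9.81 = 157 N down at 1.5 m → arm 1.5 m, τ = 157 × 1.5 = 235.5 N·m clockwise.
Total clockwise load moment = 265.9 N·m.
The cable tension T acts at 2.2 m; only its component perpendicular to the beam, T sinθ, produces torque. sin 54° = 0.809.
For rotational equilibrium, T × 2.2 × 0.809 = 265.9, so T = 265.9 / 1.78 = 149 N.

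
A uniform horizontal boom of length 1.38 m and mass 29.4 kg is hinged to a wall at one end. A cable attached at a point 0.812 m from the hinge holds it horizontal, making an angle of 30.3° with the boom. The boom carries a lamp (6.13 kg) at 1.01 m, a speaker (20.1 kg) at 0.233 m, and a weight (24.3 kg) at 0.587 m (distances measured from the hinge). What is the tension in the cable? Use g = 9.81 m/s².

T ≈ 1090 N

Taking torques about the hinge:
Beam weight: 29.4 × 9.81 = 288.4 N down at 0.69 m → arm 0.69 m, τ = 288.4 × 0.69 = 199 N·m clockwise.
Lamp: 6.13 × 9.81 = 60.14 N down at 1.01 m → arm 1.01 m, τ = 60.14 × 1.01 = 60.74 N·m clockwise.
Speaker: 20.1 × 9.81 = 197.2 N down at 0.233 m → arm 0.233 m, τ = 197.2 × 0.233 = 45.95 N·m clockwise.
Weight: 24.3 × 9.81 = 238.4 N down at 0.587 m → arm 0.587 m, τ = 238.4 × 0.587 = 139.9 N·m clockwise.
Total clockwise load moment = 445.6 N·m.
The cable tension T acts at 0.812 m; only its component perpendicular to the boom, T sinθ, produces torque. sin 30.3° = 0.5045.
Balancing moments: T × 0.812 × 0.5045 = 445.6, giving T = 445.6 / 0.4097 = 1090 N.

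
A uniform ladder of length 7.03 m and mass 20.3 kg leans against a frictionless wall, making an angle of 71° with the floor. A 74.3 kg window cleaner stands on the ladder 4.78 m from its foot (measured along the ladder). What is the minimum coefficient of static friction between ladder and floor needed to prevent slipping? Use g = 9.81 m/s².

μ_min ≈ 0.221

Sum moments about the foot of the ladder (the floor normal and friction both act there and drop out).
Ladder weight 20.3×9.81 = 199.1 N acts at 3.515 m along the ladder; its horizontal arm is 3.515·cos71° = 1.144 m → τ = 227.8 N·m clockwise.
Window cleaner: 74.3×9.81 = 728.9 N at 4.78 m → arm 1.556 m → τ = 1134 N·m clockwise.
Wall normal N acts horizontally at the top; its moment arm is the height L sinθ = 7.03·sin71° = 6.647 m, counterclockwise.
Balancing moments: N × 6.647 = 1362, giving N = 204.9 N.
ΣFx = 0 ⇒ f = N_wall = 204.9 N. ΣFy = 0 ⇒ N_floor = 928 N.
μ_min = f / N_floor = 204.9 / 928 = 0.221.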